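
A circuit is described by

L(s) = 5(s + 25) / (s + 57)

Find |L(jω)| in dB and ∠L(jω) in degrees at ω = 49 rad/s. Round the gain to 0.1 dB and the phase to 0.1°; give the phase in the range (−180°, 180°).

11.3 dB, 22.3°

At s = jω = j49:
zero (s+25): 25 + j49 → |·| = √(25²+49²) = √3026 ≈ 55.009, ∠ = arctan(49/25) ≈ 62.97°
pole (s+57): 57 + j49 → |·| = √(57²+49²) = √5650 ≈ 75.166, ∠ = arctan(49/57) ≈ 40.68°
|L| = 5 · 55.009 / 75.166 ≈ 3.6592
Gain = 20 log₁₀(3.6592) ≈ 11.27 dB
∠L = 62.97° − 40.68° = 22.29°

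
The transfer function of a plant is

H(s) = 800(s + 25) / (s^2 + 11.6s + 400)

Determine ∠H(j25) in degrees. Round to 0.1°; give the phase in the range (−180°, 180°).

-82.8°

At s = jω = j25:
zero (s+25): 25 + j25 → |·| = √(25²+25²) = √1250 ≈ 35.355, ∠ = arctan(25/25) ≈ 45.00°
quadratic: (j25)² + 11.6·j25 + 400 = -225 + j290 → |·| ≈ 367.05, ∠ ≈ 127.81°
∠H = 45.00° − 127.81° = -82.81°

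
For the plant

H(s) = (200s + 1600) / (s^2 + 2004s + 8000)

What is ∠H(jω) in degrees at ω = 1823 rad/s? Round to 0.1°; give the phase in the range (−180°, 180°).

Substitute s = j1823:
Numerator: 200(j1823) + 1600 = 1600 + j364600
Denominator: (j1823)^2 + 2004(j1823) + 8000 = -3315329 + j3653292
|N| = √(1600² + 364600²) ≈ 3.646e+05, ∠N ≈ 89.75°
|D| = √(3315329² + 3653292²) ≈ 4.9334e+06, ∠D ≈ 132.22°
∠H = 89.75° − 132.22° = -42.47°

-42.5°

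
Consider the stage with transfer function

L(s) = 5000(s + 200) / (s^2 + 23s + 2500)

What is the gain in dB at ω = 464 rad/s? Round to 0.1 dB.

21.5 dB

At s = jω = j464:
zero (s+200): 200 + j464 → |·| = √(200²+464²) = √255296 ≈ 505.27, ∠ = arctan(464/200) ≈ 66.68°
quadratic: (j464)² + 23·j464 + 2500 = -212796 + j10672 → |·| ≈ 2.1306e+05, ∠ ≈ 177.13°
|L| = 5000 · 505.27 / 2.1306e+05 ≈ 11.857
Gain = 20 log₁₀(11.857) ≈ 21.48 dB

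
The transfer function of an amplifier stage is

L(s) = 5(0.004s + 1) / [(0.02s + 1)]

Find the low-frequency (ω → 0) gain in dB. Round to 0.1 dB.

14.0 dB

L(0) = 5 · 1 / 1 = 5
20 log₁₀(5) ≈ 13.98 dB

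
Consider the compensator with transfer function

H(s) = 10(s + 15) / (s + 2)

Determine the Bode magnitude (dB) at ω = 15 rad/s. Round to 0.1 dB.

At s = jω = j15:
zero (s+15): 15 + j15 → |·| = √(15²+15²) = √450 ≈ 21.213, ∠ = arctan(15/15) ≈ 45.00°
pole (s+2): 2 + j15 → |·| = √(2²+15²) = √229 ≈ 15.133, ∠ = arctan(15/2) ≈ 82.41°
|H| = 10 · 21.213 / 15.133 ≈ 14.018
Gain = 20 log₁₀(14.018) ≈ 22.93 dB

22.9 dB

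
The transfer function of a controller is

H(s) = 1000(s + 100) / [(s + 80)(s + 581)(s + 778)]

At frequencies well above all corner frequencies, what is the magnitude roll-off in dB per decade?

-40 dB/decade

Each pole contributes −20 dB/decade at high frequency; each zero contributes +20 dB/decade.
Net: 1 zero(s) − 3 pole(s) → -40 dB/decade.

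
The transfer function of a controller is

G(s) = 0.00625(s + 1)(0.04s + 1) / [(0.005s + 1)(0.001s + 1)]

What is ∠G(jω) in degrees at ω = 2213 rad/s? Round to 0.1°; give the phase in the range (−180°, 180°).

At ω = 2213 rad/s:
zero (1 + j2213·1) = 1 + j2213 → |·| ≈ 2213, ∠ ≈ 89.97°
zero (1 + j2213·0.04) = 1 + j88.52 → |·| ≈ 88.526, ∠ ≈ 89.35°
pole (1 + j2213·0.005) = 1 + j11.065 → |·| ≈ 11.11, ∠ ≈ 84.84°
pole (1 + j2213·0.001) = 1 + j2.213 → |·| ≈ 2.4284, ∠ ≈ 65.68°
∠G = (89.97° + 89.35°) − (84.84° + 65.68°) = 28.80°

28.8°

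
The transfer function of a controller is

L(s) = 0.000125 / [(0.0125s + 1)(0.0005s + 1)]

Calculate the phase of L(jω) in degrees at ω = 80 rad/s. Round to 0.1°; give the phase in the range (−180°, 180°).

-47.3°

At ω = 80 rad/s:
pole (1 + j80·0.0125) = 1 + j1 → |·| ≈ 1.4142, ∠ ≈ 45.00°
pole (1 + j80·0.0005) = 1 + j0.04 → |·| ≈ 1.0008, ∠ ≈ 2.29°
∠L = (0°) − (45.00° + 2.29°) = -47.29°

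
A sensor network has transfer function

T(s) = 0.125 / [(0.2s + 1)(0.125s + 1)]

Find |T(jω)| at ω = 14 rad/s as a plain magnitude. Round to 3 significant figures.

At ω = 14 rad/s:
pole (1 + j14·0.2) = 1 + j2.8 → |·| ≈ 2.9732, ∠ ≈ 70.35°
pole (1 + j14·0.125) = 1 + j1.75 → |·| ≈ 2.0156, ∠ ≈ 60.26°
|T| = 0.125 · 1 / (2.9732 · 2.0156) ≈ 0.020858

0.0209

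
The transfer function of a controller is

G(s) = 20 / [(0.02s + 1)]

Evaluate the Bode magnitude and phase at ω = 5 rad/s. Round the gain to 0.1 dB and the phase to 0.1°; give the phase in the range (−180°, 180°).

At ω = 5 rad/s:
pole (1 + j5·0.02) = 1 + j0.1 → |·| ≈ 1.005, ∠ ≈ 5.71°
|G| = 20 · 1 / (1.005) ≈ 19.9
Gain = 20 log₁₀(19.9) ≈ 25.98 dB
∠G = (0°) − (5.71°) = -5.71°

26.0 dB, -5.7°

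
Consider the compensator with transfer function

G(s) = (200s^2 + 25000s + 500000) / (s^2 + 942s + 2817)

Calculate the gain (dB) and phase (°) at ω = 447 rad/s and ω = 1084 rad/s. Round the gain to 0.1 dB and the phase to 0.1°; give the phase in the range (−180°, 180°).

Substitute s = j447:
Numerator: 200(j447)^2 + 25000(j447) + 500000 = -39461800 + j11175000
Denominator: (j447)^2 + 942(j447) + 2817 = -196992 + j421074
|N| = √(39461800² + 11175000²) ≈ 4.1014e+07, ∠N ≈ 164.19°
|D| = √(196992² + 421074²) ≈ 4.6488e+05, ∠D ≈ 115.07°
|G| = 4.1014e+07 / 4.6488e+05 ≈ 88.225
Gain = 20 log₁₀(88.225) ≈ 38.91 dB
∠G = 164.19° − 115.07° = 49.12°

Substitute s = j1084:
Numerator: 200(j1084)^2 + 25000(j1084) + 500000 = -234511200 + j27100000
Denominator: (j1084)^2 + 942(j1084) + 2817 = -1172239 + j1021128
|N| = √(234511200² + 27100000²) ≈ 2.3607e+08, ∠N ≈ 173.41°
|D| = √(1172239² + 1021128²) ≈ 1.5546e+06, ∠D ≈ 138.94°
|G| = 2.3607e+08 / 1.5546e+06 ≈ 151.85
Gain = 20 log₁₀(151.85) ≈ 43.63 dB
∠G = 173.41° − 138.94° = 34.47°

ω = 447: 38.9 dB, 49.1°; ω = 1084: 43.6 dB, 34.5°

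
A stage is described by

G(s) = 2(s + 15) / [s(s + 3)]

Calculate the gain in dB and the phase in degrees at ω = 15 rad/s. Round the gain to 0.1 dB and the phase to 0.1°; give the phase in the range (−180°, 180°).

-14.7 dB, -123.7°

At s = jω = j15:
zero (s+15): 15 + j15 → |·| = √(15²+15²) = √450 ≈ 21.213, ∠ = arctan(15/15) ≈ 45.00°
pole (s+3): 3 + j15 → |·| = √(3²+15²) = √234 ≈ 15.297, ∠ = arctan(15/3) ≈ 78.69°
pole at origin: |s| = 15, ∠ = 90.00° (in denominator)
|G| = 2 · 21.213 / 229.46 ≈ 0.18489
Gain = 20 log₁₀(0.18489) ≈ -14.66 dB
∠G = 45.00° − 168.69° = -123.69°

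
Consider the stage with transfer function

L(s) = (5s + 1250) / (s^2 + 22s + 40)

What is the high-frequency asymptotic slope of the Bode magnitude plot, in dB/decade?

-20 dB/decade

Each pole contributes −20 dB/decade at high frequency; each zero contributes +20 dB/decade.
Net: 1 zero(s) − 2 pole(s) → -20 dB/decade.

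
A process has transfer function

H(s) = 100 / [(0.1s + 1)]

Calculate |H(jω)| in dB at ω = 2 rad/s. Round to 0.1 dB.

At ω = 2 rad/s:
pole (1 + j2·0.1) = 1 + j0.2 → |·| ≈ 1.0198, ∠ ≈ 11.31°
|H| = 100 · 1 / (1.0198) ≈ 98.058
Gain = 20 log₁₀(98.058) ≈ 39.83 dB

39.8 dB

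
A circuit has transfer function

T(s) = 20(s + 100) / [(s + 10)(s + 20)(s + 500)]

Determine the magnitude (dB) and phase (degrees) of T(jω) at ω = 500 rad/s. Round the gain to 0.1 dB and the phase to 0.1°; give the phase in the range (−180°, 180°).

-84.8 dB, -142.9°

At s = jω = j500:
zero (s+100): 100 + j500 → |·| = √(100²+500²) = √260000 ≈ 509.9, ∠ = arctan(500/100) ≈ 78.69°
pole (s+10): 10 + j500 → |·| = √(10²+500²) = √250100 ≈ 500.1, ∠ = arctan(500/10) ≈ 88.85°
pole (s+20): 20 + j500 → |·| = √(20²+500²) = √250400 ≈ 500.4, ∠ = arctan(500/20) ≈ 87.71°
pole (s+500): 500 + j500 → |·| = √(500²+500²) = √500000 ≈ 707.11, ∠ = arctan(500/500) ≈ 45.00°
|T| = 20 · 509.9 / 1.7695e+08 ≈ 5.7632e-05
Gain = 20 log₁₀(5.7632e-05) ≈ -84.79 dB
∠T = 78.69° − 221.56° = -142.87°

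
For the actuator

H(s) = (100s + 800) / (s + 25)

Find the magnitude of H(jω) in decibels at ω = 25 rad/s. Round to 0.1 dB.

37.4 dB

Substitute s = j25:
Numerator: 100(j25) + 800 = 800 + j2500
Denominator: (j25) + 25 = 25 + j25
|N| = √(800² + 2500²) ≈ 2624.9, ∠N ≈ 72.26°
|D| = √(25² + 25²) ≈ 35.355, ∠D ≈ 45.00°
|H| = 2624.9 / 35.355 ≈ 74.244
Gain = 20 log₁₀(74.244) ≈ 37.41 dB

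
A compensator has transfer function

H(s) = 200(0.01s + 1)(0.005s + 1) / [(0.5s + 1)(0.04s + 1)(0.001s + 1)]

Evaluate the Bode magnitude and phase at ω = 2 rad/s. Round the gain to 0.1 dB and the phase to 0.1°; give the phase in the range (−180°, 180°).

43.0 dB, -48.0°

At ω = 2 rad/s:
zero (1 + j2·0.01) = 1 + j0.02 → |·| ≈ 1.0002, ∠ ≈ 1.15°
zero (1 + j2·0.005) = 1 + j0.01 → |·| ≈ 1, ∠ ≈ 0.57°
pole (1 + j2·0.5) = 1 + j1 → |·| ≈ 1.4142, ∠ ≈ 45.00°
pole (1 + j2·0.04) = 1 + j0.08 → |·| ≈ 1.0032, ∠ ≈ 4.57°
pole (1 + j2·0.001) = 1 + j0.002 → |·| ≈ 1, ∠ ≈ 0.11°
|H| = 200 · 1.0002 · 1 / (1.4142 · 1.0032 · 1) ≈ 141
Gain = 20 log₁₀(141) ≈ 42.98 dB
∠H = (1.15° + 0.57°) − (45.00° + 4.57° + 0.11°) = -47.96°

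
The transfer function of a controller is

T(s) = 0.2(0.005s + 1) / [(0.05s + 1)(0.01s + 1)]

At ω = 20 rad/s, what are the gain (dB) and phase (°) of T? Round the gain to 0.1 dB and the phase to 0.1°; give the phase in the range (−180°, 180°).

At ω = 20 rad/s:
zero (1 + j20·0.005) = 1 + j0.1 → |·| ≈ 1.005, ∠ ≈ 5.71°
pole (1 + j20·0.05) = 1 + j1 → |·| ≈ 1.4142, ∠ ≈ 45.00°
pole (1 + j20·0.01) = 1 + j0.2 → |·| ≈ 1.0198, ∠ ≈ 11.31°
|T| = 0.2 · 1.005 / (1.4142 · 1.0198) ≈ 0.13937
Gain = 20 log₁₀(0.13937) ≈ -17.12 dB
∠T = (5.71°) − (45.00° + 11.31°) = -50.60°

-17.1 dB, -50.6°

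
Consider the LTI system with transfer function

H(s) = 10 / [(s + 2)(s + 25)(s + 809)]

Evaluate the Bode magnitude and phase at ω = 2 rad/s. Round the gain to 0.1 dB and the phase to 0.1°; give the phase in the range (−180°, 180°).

-75.2 dB, -49.7°

At s = jω = j2:
pole (s+2): 2 + j2 → |·| = √(2²+2²) = √8 ≈ 2.8284, ∠ = arctan(2/2) ≈ 45.00°
pole (s+25): 25 + j2 → |·| = √(25²+2²) = √629 ≈ 25.08, ∠ = arctan(2/25) ≈ 4.57°
pole (s+809): 809 + j2 → |·| = √(809²+2²) = √654485 ≈ 809, ∠ = arctan(2/809) ≈ 0.14°
|H| = 10 / 57387 ≈ 0.00017426
Gain = 20 log₁₀(0.00017426) ≈ -75.18 dB
∠H = 0.00° − 49.71° = -49.71°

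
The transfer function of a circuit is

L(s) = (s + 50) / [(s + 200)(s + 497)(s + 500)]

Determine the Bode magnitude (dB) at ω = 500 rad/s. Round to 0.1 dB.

-114.6 dB

At s = jω = j500:
zero (s+50): 50 + j500 → |·| = √(50²+500²) = √252500 ≈ 502.49, ∠ = arctan(500/50) ≈ 84.29°
pole (s+200): 200 + j500 → |·| = √(200²+500²) = √290000 ≈ 538.52, ∠ = arctan(500/200) ≈ 68.20°
pole (s+497): 497 + j500 → |·| = √(497²+500²) = √497009 ≈ 704.99, ∠ = arctan(500/497) ≈ 45.17°
pole (s+500): 500 + j500 → |·| = √(500²+500²) = √500000 ≈ 707.11, ∠ = arctan(500/500) ≈ 45.00°
|L| = 1 · 502.49 / 2.6846e+08 ≈ 1.8717e-06
Gain = 20 log₁₀(1.8717e-06) ≈ -114.56 dB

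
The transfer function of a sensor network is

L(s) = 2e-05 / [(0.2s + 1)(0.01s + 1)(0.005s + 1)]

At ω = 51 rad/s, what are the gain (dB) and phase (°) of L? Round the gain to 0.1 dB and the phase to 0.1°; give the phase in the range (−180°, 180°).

At ω = 51 rad/s:
pole (1 + j51·0.2) = 1 + j10.2 → |·| ≈ 10.249, ∠ ≈ 84.40°
pole (1 + j51·0.01) = 1 + j0.51 → |·| ≈ 1.1225, ∠ ≈ 27.02°
pole (1 + j51·0.005) = 1 + j0.255 → |·| ≈ 1.032, ∠ ≈ 14.31°
|L| = 2e-05 · 1 / (10.249 · 1.1225 · 1.032) ≈ 1.6845e-06
Gain = 20 log₁₀(1.6845e-06) ≈ -115.47 dB
∠L = (0°) − (84.40° + 27.02° + 14.31°) = -125.73°

-115.5 dB, -125.7°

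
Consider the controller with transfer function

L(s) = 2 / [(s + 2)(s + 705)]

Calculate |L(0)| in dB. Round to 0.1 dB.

-57.0 dB

L(0) = 2 / (2·705) ≈ 0.0014184
20 log₁₀(0.0014184) ≈ -56.96 dB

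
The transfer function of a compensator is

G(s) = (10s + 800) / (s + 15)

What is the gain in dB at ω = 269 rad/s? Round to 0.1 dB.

20.4 dB

Substitute s = j269:
Numerator: 10(j269) + 800 = 800 + j2690
Denominator: (j269) + 15 = 15 + j269
|N| = √(800² + 2690²) ≈ 2806.4, ∠N ≈ 73.44°
|D| = √(15² + 269²) ≈ 269.42, ∠D ≈ 86.81°
|G| = 2806.4 / 269.42 ≈ 10.416
Gain = 20 log₁₀(10.416) ≈ 20.35 dB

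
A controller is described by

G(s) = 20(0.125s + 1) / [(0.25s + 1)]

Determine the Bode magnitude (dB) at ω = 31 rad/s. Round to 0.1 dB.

At ω = 31 rad/s:
zero (1 + j31·0.125) = 1 + j3.875 → |·| ≈ 4.002, ∠ ≈ 75.53°
pole (1 + j31·0.25) = 1 + j7.75 → |·| ≈ 7.8142, ∠ ≈ 82.65°
|G| = 20 · 4.002 / (7.8142) ≈ 10.243
Gain = 20 log₁₀(10.243) ≈ 20.21 dB

20.2 dB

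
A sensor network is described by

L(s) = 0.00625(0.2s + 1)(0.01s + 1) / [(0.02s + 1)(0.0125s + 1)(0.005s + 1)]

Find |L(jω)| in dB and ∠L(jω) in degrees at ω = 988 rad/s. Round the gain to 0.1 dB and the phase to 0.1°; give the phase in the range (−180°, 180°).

At ω = 988 rad/s:
zero (1 + j988·0.2) = 1 + j197.6 → |·| ≈ 197.6, ∠ ≈ 89.71°
zero (1 + j988·0.01) = 1 + j9.88 → |·| ≈ 9.9305, ∠ ≈ 84.22°
pole (1 + j988·0.02) = 1 + j19.76 → |·| ≈ 19.785, ∠ ≈ 87.10°
pole (1 + j988·0.0125) = 1 + j12.35 → |·| ≈ 12.39, ∠ ≈ 85.37°
pole (1 + j988·0.005) = 1 + j4.94 → |·| ≈ 5.0402, ∠ ≈ 78.56°
|L| = 0.00625 · 197.6 · 9.9305 / (19.785 · 12.39 · 5.0402) ≈ 0.0099262
Gain = 20 log₁₀(0.0099262) ≈ -40.06 dB
∠L = (89.71° + 84.22°) − (87.10° + 85.37° + 78.56°) = -77.10°

-40.1 dB, -77.1°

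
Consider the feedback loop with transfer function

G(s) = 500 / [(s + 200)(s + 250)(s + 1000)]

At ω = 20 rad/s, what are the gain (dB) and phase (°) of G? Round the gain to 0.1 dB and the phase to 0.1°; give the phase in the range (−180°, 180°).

-100.1 dB, -11.4°

At s = jω = j20:
pole (s+200): 200 + j20 → |·| = √(200²+20²) = √40400 ≈ 201, ∠ = arctan(20/200) ≈ 5.71°
pole (s+250): 250 + j20 → |·| = √(250²+20²) = √62900 ≈ 250.8, ∠ = arctan(20/250) ≈ 4.57°
pole (s+1000): 1000 + j20 → |·| = √(1000²+20²) = √1000400 ≈ 1000.2, ∠ = arctan(20/1000) ≈ 1.15°
|G| = 500 / 5.0421e+07 ≈ 9.9165e-06
Gain = 20 log₁₀(9.9165e-06) ≈ -100.07 dB
∠G = 0.00° − 11.43° = -11.43°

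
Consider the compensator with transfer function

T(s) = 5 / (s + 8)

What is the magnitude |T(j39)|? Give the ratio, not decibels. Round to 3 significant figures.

0.126

Substitute s = j39:
Numerator: 5 = 5 + j0
Denominator: (j39) + 8 = 8 + j39
|N| = √(5² + 0²) ≈ 5, ∠N ≈ 0.00°
|D| = √(8² + 39²) ≈ 39.812, ∠D ≈ 78.41°
|T| = 5 / 39.812 ≈ 0.12559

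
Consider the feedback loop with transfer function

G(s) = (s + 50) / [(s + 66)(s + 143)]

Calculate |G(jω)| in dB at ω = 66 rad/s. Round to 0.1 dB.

-45.0 dB

At s = jω = j66:
zero (s+50): 50 + j66 → |·| = √(50²+66²) = √6856 ≈ 82.801, ∠ = arctan(66/50) ≈ 52.85°
pole (s+66): 66 + j66 → |·| = √(66²+66²) = √8712 ≈ 93.338, ∠ = arctan(66/66) ≈ 45.00°
pole (s+143): 143 + j66 → |·| = √(143²+66²) = √24805 ≈ 157.5, ∠ = arctan(66/143) ≈ 24.78°
|G| = 1 · 82.801 / 14701 ≈ 0.0056323
Gain = 20 log₁₀(0.0056323) ≈ -44.99 dB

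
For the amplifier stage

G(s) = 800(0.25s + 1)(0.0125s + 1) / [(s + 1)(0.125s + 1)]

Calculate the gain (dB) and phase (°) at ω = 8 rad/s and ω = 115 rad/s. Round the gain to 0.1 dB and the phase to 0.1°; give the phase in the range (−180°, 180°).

ω = 8: 44.0 dB, -58.7°; ω = 115: 27.7 dB, -32.3°

At ω = 8 rad/s:
zero (1 + j8·0.25) = 1 + j2 → |·| ≈ 2.2361, ∠ ≈ 63.43°
zero (1 + j8·0.0125) = 1 + j0.1 → |·| ≈ 1.005, ∠ ≈ 5.71°
pole (1 + j8·1) = 1 + j8 → |·| ≈ 8.0623, ∠ ≈ 82.87°
pole (1 + j8·0.125) = 1 + j1 → |·| ≈ 1.4142, ∠ ≈ 45.00°
|G| = 800 · 2.2361 · 1.005 / (8.0623 · 1.4142) ≈ 157.68
Gain = 20 log₁₀(157.68) ≈ 43.96 dB
∠G = (63.43° + 5.71°) − (82.87° + 45.00°) = -58.73°

At ω = 115 rad/s:
zero (1 + j115·0.25) = 1 + j28.75 → |·| ≈ 28.767, ∠ ≈ 88.01°
zero (1 + j115·0.0125) = 1 + j1.4375 → |·| ≈ 1.7511, ∠ ≈ 55.18°
pole (1 + j115·1) = 1 + j115 → |·| ≈ 115, ∠ ≈ 89.50°
pole (1 + j115·0.125) = 1 + j14.375 → |·| ≈ 14.41, ∠ ≈ 86.02°
|G| = 800 · 28.767 · 1.7511 / (115 · 14.41) ≈ 24.318
Gain = 20 log₁₀(24.318) ≈ 27.72 dB
∠G = (88.01° + 55.18°) − (89.50° + 86.02°) = -32.33°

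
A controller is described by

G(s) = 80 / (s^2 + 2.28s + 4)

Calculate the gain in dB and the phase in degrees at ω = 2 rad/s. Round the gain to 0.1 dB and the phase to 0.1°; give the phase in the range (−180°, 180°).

At s = jω = j2:
quadratic: (j2)² + 2.28·j2 + 4 = 0 + j4.56 → |·| ≈ 4.56, ∠ ≈ 90.00°
|G| = 80 / 4.56 ≈ 17.544
Gain = 20 log₁₀(17.544) ≈ 24.88 dB
∠G = 0.00° − 90.00° = -90.00°

24.9 dB, -90.0°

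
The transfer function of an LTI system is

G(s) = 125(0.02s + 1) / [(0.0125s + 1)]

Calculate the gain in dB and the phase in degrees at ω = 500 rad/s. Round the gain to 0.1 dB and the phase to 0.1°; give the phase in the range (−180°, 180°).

At ω = 500 rad/s:
zero (1 + j500·0.02) = 1 + j10 → |·| ≈ 10.05, ∠ ≈ 84.29°
pole (1 + j500·0.0125) = 1 + j6.25 → |·| ≈ 6.3295, ∠ ≈ 80.91°
|G| = 125 · 10.05 / (6.3295) ≈ 198.48
Gain = 20 log₁₀(198.48) ≈ 45.95 dB
∠G = (84.29°) − (80.91°) = 3.38°

46.0 dB, 3.4°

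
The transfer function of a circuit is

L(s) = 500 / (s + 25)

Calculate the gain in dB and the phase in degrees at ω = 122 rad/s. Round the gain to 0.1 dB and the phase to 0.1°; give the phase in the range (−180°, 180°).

At s = jω = j122:
pole (s+25): 25 + j122 → |·| = √(25²+122²) = √15509 ≈ 124.54, ∠ = arctan(122/25) ≈ 78.42°
|L| = 500 / 124.54 ≈ 4.0148
Gain = 20 log₁₀(4.0148) ≈ 12.07 dB
∠L = 0.00° − 78.42° = -78.42°

12.1 dB, -78.4°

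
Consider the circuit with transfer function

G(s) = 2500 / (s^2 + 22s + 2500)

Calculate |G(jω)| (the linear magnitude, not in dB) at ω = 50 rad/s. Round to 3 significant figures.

At s = jω = j50:
quadratic: (j50)² + 22·j50 + 2500 = 0 + j1100 → |·| ≈ 1100, ∠ ≈ 90.00°
|G| = 2500 / 1100 ≈ 2.2727

2.27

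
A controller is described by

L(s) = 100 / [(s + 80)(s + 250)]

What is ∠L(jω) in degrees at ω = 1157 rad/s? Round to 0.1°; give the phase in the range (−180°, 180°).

At s = jω = j1157:
pole (s+80): 80 + j1157 → |·| = √(80²+1157²) = √1345049 ≈ 1159.8, ∠ = arctan(1157/80) ≈ 86.04°
pole (s+250): 250 + j1157 → |·| = √(250²+1157²) = √1401149 ≈ 1183.7, ∠ = arctan(1157/250) ≈ 77.81°
∠L = 0.00° − 163.85° = -163.85°

-163.9°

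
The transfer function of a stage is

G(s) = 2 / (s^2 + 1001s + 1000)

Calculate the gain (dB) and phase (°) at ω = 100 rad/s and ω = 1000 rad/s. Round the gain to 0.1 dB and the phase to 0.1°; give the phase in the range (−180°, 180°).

Substitute s = j100:
Numerator: 2 = 2 + j0
Denominator: (j100)^2 + 1001(j100) + 1000 = -9000 + j100100
|N| = √(2² + 0²) ≈ 2, ∠N ≈ 0.00°
|D| = √(9000² + 100100²) ≈ 1.005e+05, ∠D ≈ 95.14°
|G| = 2 / 1.005e+05 ≈ 1.99e-05
Gain = 20 log₁₀(1.99e-05) ≈ -94.02 dB
∠G = 0.00° − 95.14° = -95.14°

Substitute s = j1000:
Numerator: 2 = 2 + j0
Denominator: (j1000)^2 + 1001(j1000) + 1000 = -999000 + j1001000
|N| = √(2² + 0²) ≈ 2, ∠N ≈ 0.00°
|D| = √(999000² + 1001000²) ≈ 1.4142e+06, ∠D ≈ 134.94°
|G| = 2 / 1.4142e+06 ≈ 1.4142e-06
Gain = 20 log₁₀(1.4142e-06) ≈ -116.99 dB
∠G = 0.00° − 134.94° = -134.94°

ω = 100: -94.0 dB, -95.1°; ω = 1000: -117.0 dB, -134.9°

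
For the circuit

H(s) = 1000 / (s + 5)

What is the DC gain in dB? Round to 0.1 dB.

H(0) = 1000 / 5 = 200
20 log₁₀(200) ≈ 46.02 dB

46.0 dB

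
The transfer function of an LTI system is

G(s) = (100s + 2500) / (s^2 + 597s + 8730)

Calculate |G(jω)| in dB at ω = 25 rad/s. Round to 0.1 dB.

Substitute s = j25:
Numerator: 100(j25) + 2500 = 2500 + j2500
Denominator: (j25)^2 + 597(j25) + 8730 = 8105 + j14925
|N| = √(2500² + 2500²) ≈ 3535.5, ∠N ≈ 45.00°
|D| = √(8105² + 14925²) ≈ 16984, ∠D ≈ 61.50°
|G| = 3535.5 / 16984 ≈ 0.20817
Gain = 20 log₁₀(0.20817) ≈ -13.63 dB

-13.6 dB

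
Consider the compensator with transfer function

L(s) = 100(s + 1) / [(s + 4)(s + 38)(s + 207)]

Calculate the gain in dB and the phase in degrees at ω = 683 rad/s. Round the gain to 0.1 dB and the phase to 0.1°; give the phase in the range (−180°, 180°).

At s = jω = j683:
zero (s+1): 1 + j683 → |·| = √(1²+683²) = √466490 ≈ 683, ∠ = arctan(683/1) ≈ 89.92°
pole (s+4): 4 + j683 → |·| = √(4²+683²) = √466505 ≈ 683.01, ∠ = arctan(683/4) ≈ 89.66°
pole (s+38): 38 + j683 → |·| = √(38²+683²) = √467933 ≈ 684.06, ∠ = arctan(683/38) ≈ 86.82°
pole (s+207): 207 + j683 → |·| = √(207²+683²) = √509338 ≈ 713.68, ∠ = arctan(683/207) ≈ 73.14°
|L| = 100 · 683 / 3.3345e+08 ≈ 0.00020483
Gain = 20 log₁₀(0.00020483) ≈ -73.77 dB
∠L = 89.92° − 249.62° = -159.70°

-73.8 dB, -159.7°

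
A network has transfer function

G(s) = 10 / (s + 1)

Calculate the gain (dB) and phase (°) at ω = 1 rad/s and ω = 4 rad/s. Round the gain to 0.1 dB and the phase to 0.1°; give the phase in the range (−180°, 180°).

ω = 1: 17.0 dB, -45.0°; ω = 4: 7.7 dB, -76.0°

At s = jω = j1:
pole (s+1): 1 + j1 → |·| = √(1²+1²) = √2 ≈ 1.4142, ∠ = arctan(1/1) ≈ 45.00°
|G| = 10 / 1.4142 ≈ 7.0711
Gain = 20 log₁₀(7.0711) ≈ 16.99 dB
∠G = 0.00° − 45.00° = -45.00°

At s = jω = j4:
pole (s+1): 1 + j4 → |·| = √(1²+4²) = √17 ≈ 4.1231, ∠ = arctan(4/1) ≈ 75.96°
|G| = 10 / 4.1231 ≈ 2.4254
Gain = 20 log₁₀(2.4254) ≈ 7.70 dB
∠G = 0.00° − 75.96° = -75.96°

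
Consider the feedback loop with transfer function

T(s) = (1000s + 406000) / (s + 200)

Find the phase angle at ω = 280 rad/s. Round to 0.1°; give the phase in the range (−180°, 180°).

-19.9°

Substitute s = j280:
Numerator: 1000(j280) + 406000 = 406000 + j280000
Denominator: (j280) + 200 = 200 + j280
|N| = √(406000² + 280000²) ≈ 4.9319e+05, ∠N ≈ 34.59°
|D| = √(200² + 280²) ≈ 344.09, ∠D ≈ 54.46°
∠T = 34.59° − 54.46° = -19.87°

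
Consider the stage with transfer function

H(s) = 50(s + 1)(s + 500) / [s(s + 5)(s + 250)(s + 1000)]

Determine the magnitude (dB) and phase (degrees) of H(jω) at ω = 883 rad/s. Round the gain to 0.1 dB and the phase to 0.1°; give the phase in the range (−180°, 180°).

-86.6 dB, -144.9°

At s = jω = j883:
zero (s+1): 1 + j883 → |·| = √(1²+883²) = √779690 ≈ 883, ∠ = arctan(883/1) ≈ 89.94°
zero (s+500): 500 + j883 → |·| = √(500²+883²) = √1029689 ≈ 1014.7, ∠ = arctan(883/500) ≈ 60.48°
pole (s+5): 5 + j883 → |·| = √(5²+883²) = √779714 ≈ 883.01, ∠ = arctan(883/5) ≈ 89.68°
pole (s+250): 250 + j883 → |·| = √(250²+883²) = √842189 ≈ 917.71, ∠ = arctan(883/250) ≈ 74.19°
pole (s+1000): 1000 + j883 → |·| = √(1000²+883²) = √1779689 ≈ 1334, ∠ = arctan(883/1000) ≈ 41.44°
pole at origin: |s| = 883, ∠ = 90.00° (in denominator)
|H| = 50 · 8.9598e+05 / 9.5453e+11 ≈ 4.6933e-05
Gain = 20 log₁₀(4.6933e-05) ≈ -86.57 dB
∠H = 150.42° − 295.31° = -144.89°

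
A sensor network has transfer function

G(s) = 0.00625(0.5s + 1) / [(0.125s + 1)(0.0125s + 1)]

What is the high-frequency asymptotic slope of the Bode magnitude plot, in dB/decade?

-20 dB/decade

Each pole contributes −20 dB/decade at high frequency; each zero contributes +20 dB/decade.
Net: 1 zero(s) − 2 pole(s) → -20 dB/decade.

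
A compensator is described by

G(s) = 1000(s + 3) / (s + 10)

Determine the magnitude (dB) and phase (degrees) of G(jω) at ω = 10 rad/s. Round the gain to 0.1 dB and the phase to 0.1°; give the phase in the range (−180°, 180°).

At s = jω = j10:
zero (s+3): 3 + j10 → |·| = √(3²+10²) = √109 ≈ 10.44, ∠ = arctan(10/3) ≈ 73.30°
pole (s+10): 10 + j10 → |·| = √(10²+10²) = √200 ≈ 14.142, ∠ = arctan(10/10) ≈ 45.00°
|G| = 1000 · 10.44 / 14.142 ≈ 738.23
Gain = 20 log₁₀(738.23) ≈ 57.36 dB
∠G = 73.30° − 45.00° = 28.30°

57.4 dB, 28.3°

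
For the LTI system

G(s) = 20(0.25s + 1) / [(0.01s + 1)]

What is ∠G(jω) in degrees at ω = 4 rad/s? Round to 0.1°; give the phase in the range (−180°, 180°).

At ω = 4 rad/s:
zero (1 + j4·0.25) = 1 + j1 → |·| ≈ 1.4142, ∠ ≈ 45.00°
pole (1 + j4·0.01) = 1 + j0.04 → |·| ≈ 1.0008, ∠ ≈ 2.29°
∠G = (45.00°) − (2.29°) = 42.71°

42.7°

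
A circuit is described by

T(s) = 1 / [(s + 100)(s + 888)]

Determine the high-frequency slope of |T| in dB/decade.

-40 dB/decade

Each pole contributes −20 dB/decade at high frequency; each zero contributes +20 dB/decade.
Net: 0 zero(s) − 2 pole(s) → -40 dB/decade.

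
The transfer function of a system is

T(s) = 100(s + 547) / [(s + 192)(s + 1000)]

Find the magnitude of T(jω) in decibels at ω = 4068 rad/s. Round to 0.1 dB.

-32.4 dB

At s = jω = j4068:
zero (s+547): 547 + j4068 → |·| = √(547²+4068²) = √16847833 ≈ 4104.6, ∠ = arctan(4068/547) ≈ 82.34°
pole (s+192): 192 + j4068 → |·| = √(192²+4068²) = √16585488 ≈ 4072.5, ∠ = arctan(4068/192) ≈ 87.30°
pole (s+1000): 1000 + j4068 → |·| = √(1000²+4068²) = √17548624 ≈ 4189.1, ∠ = arctan(4068/1000) ≈ 76.19°
|T| = 100 · 4104.6 / 1.706e+07 ≈ 0.02406
Gain = 20 log₁₀(0.02406) ≈ -32.37 dB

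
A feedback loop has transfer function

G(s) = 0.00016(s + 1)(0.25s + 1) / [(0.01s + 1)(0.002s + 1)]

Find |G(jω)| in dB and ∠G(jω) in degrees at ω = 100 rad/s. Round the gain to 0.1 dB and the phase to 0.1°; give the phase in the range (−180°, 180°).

At ω = 100 rad/s:
zero (1 + j100·1) = 1 + j100 → |·| ≈ 100, ∠ ≈ 89.43°
zero (1 + j100·0.25) = 1 + j25 → |·| ≈ 25.02, ∠ ≈ 87.71°
pole (1 + j100·0.01) = 1 + j1 → |·| ≈ 1.4142, ∠ ≈ 45.00°
pole (1 + j100·0.002) = 1 + j0.2 → |·| ≈ 1.0198, ∠ ≈ 11.31°
|G| = 0.00016 · 100 · 25.02 / (1.4142 · 1.0198) ≈ 0.27758
Gain = 20 log₁₀(0.27758) ≈ -11.13 dB
∠G = (89.43° + 87.71°) − (45.00° + 11.31°) = 120.83°

-11.1 dB, 120.8°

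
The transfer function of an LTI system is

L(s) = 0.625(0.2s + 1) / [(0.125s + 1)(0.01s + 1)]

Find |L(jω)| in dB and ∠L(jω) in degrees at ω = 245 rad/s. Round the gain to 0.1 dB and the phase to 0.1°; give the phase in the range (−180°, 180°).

-8.5 dB, -67.1°

At ω = 245 rad/s:
zero (1 + j245·0.2) = 1 + j49 → |·| ≈ 49.01, ∠ ≈ 88.83°
pole (1 + j245·0.125) = 1 + j30.625 → |·| ≈ 30.641, ∠ ≈ 88.13°
pole (1 + j245·0.01) = 1 + j2.45 → |·| ≈ 2.6462, ∠ ≈ 67.80°
|L| = 0.625 · 49.01 / (30.641 · 2.6462) ≈ 0.37778
Gain = 20 log₁₀(0.37778) ≈ -8.46 dB
∠L = (88.83°) − (88.13° + 67.80°) = -67.10°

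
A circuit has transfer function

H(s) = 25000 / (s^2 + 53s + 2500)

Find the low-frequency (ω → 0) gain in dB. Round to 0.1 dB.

20.0 dB

H(0) = 25000 / 2500 = 10
20 log₁₀(10) ≈ 20.00 dB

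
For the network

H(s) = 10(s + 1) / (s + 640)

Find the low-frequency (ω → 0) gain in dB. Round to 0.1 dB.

H(0) = 10·1 / (640) = 0.015625
20 log₁₀(0.015625) ≈ -36.12 dB

-36.1 dB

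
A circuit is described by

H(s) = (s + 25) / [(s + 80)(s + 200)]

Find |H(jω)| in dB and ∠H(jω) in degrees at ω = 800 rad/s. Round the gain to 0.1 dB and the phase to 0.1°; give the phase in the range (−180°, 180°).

At s = jω = j800:
zero (s+25): 25 + j800 → |·| = √(25²+800²) = √640625 ≈ 800.39, ∠ = arctan(800/25) ≈ 88.21°
pole (s+80): 80 + j800 → |·| = √(80²+800²) = √646400 ≈ 803.99, ∠ = arctan(800/80) ≈ 84.29°
pole (s+200): 200 + j800 → |·| = √(200²+800²) = √680000 ≈ 824.62, ∠ = arctan(800/200) ≈ 75.96°
|H| = 1 · 800.39 / 6.6299e+05 ≈ 0.0012072
Gain = 20 log₁₀(0.0012072) ≈ -58.36 dB
∠H = 88.21° − 160.25° = -72.04°

-58.4 dB, -72.0°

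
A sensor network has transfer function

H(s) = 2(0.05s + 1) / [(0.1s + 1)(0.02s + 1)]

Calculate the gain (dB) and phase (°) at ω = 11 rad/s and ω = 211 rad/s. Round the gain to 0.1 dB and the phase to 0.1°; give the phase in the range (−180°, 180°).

At ω = 11 rad/s:
zero (1 + j11·0.05) = 1 + j0.55 → |·| ≈ 1.1413, ∠ ≈ 28.81°
pole (1 + j11·0.1) = 1 + j1.1 → |·| ≈ 1.4866, ∠ ≈ 47.73°
pole (1 + j11·0.02) = 1 + j0.22 → |·| ≈ 1.0239, ∠ ≈ 12.41°
|H| = 2 · 1.1413 / (1.4866 · 1.0239) ≈ 1.4996
Gain = 20 log₁₀(1.4996) ≈ 3.52 dB
∠H = (28.81°) − (47.73° + 12.41°) = -31.33°

At ω = 211 rad/s:
zero (1 + j211·0.05) = 1 + j10.55 → |·| ≈ 10.597, ∠ ≈ 84.59°
pole (1 + j211·0.1) = 1 + j21.1 → |·| ≈ 21.124, ∠ ≈ 87.29°
pole (1 + j211·0.02) = 1 + j4.22 → |·| ≈ 4.3369, ∠ ≈ 76.67°
|H| = 2 · 10.597 / (21.124 · 4.3369) ≈ 0.23134
Gain = 20 log₁₀(0.23134) ≈ -12.71 dB
∠H = (84.59°) − (87.29° + 76.67°) = -79.37°

ω = 11: 3.5 dB, -31.3°; ω = 211: -12.7 dB, -79.4°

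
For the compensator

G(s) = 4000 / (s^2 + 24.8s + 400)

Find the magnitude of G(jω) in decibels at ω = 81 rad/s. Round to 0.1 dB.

At s = jω = j81:
quadratic: (j81)² + 24.8·j81 + 400 = -6161 + j2008.8 → |·| ≈ 6480.2, ∠ ≈ 161.94°
|G| = 4000 / 6480.2 ≈ 0.61726
Gain = 20 log₁₀(0.61726) ≈ -4.19 dB

-4.2 dB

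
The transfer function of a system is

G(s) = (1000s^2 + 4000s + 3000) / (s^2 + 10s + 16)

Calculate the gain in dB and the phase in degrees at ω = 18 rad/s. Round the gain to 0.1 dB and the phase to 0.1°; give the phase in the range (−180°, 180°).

Substitute s = j18:
Numerator: 1000(j18)^2 + 4000(j18) + 3000 = -321000 + j72000
Denominator: (j18)^2 + 10(j18) + 16 = -308 + j180
|N| = √(321000² + 72000²) ≈ 3.2898e+05, ∠N ≈ 167.36°
|D| = √(308² + 180²) ≈ 356.74, ∠D ≈ 149.70°
|G| = 3.2898e+05 / 356.74 ≈ 922.18
Gain = 20 log₁₀(922.18) ≈ 59.30 dB
∠G = 167.36° − 149.70° = 17.66°

59.3 dB, 17.7°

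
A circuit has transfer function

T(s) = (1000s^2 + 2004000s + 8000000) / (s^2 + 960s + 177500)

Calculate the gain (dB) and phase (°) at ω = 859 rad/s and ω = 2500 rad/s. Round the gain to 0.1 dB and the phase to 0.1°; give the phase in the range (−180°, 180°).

ω = 859: 65.5 dB, -11.2°; ω = 2500: 61.8 dB, -17.2°

Substitute s = j859:
Numerator: 1000(j859)^2 + 2004000(j859) + 8000000 = -729881000 + j1721436000
Denominator: (j859)^2 + 960(j859) + 177500 = -560381 + j824640
|N| = √(729881000² + 1721436000²) ≈ 1.8698e+09, ∠N ≈ 112.98°
|D| = √(560381² + 824640²) ≈ 9.9702e+05, ∠D ≈ 124.20°
|T| = 1.8698e+09 / 9.9702e+05 ≈ 1875.4
Gain = 20 log₁₀(1875.4) ≈ 65.46 dB
∠T = 112.98° − 124.20° = -11.22°

Substitute s = j2500:
Numerator: 1000(j2500)^2 + 2004000(j2500) + 8000000 = -6242000000 + j5010000000
Denominator: (j2500)^2 + 960(j2500) + 177500 = -6072500 + j2400000
|N| = √(6242000000² + 5010000000²) ≈ 8.0039e+09, ∠N ≈ 141.25°
|D| = √(6072500² + 2400000²) ≈ 6.5296e+06, ∠D ≈ 158.43°
|T| = 8.0039e+09 / 6.5296e+06 ≈ 1225.8
Gain = 20 log₁₀(1225.8) ≈ 61.77 dB
∠T = 141.25° − 158.43° = -17.18°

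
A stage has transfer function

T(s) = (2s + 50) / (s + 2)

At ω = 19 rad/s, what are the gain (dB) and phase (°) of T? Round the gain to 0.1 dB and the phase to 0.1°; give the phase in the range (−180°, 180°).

Substitute s = j19:
Numerator: 2(j19) + 50 = 50 + j38
Denominator: (j19) + 2 = 2 + j19
|N| = √(50² + 38²) ≈ 62.801, ∠N ≈ 37.23°
|D| = √(2² + 19²) ≈ 19.105, ∠D ≈ 83.99°
|T| = 62.801 / 19.105 ≈ 3.2871
Gain = 20 log₁₀(3.2871) ≈ 10.34 dB
∠T = 37.23° − 83.99° = -46.76°

10.3 dB, -46.8°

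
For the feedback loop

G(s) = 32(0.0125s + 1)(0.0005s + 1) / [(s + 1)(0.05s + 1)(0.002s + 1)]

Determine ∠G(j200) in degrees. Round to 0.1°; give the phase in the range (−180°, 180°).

At ω = 200 rad/s:
zero (1 + j200·0.0125) = 1 + j2.5 → |·| ≈ 2.6926, ∠ ≈ 68.20°
zero (1 + j200·0.0005) = 1 + j0.1 → |·| ≈ 1.005, ∠ ≈ 5.71°
pole (1 + j200·1) = 1 + j200 → |·| ≈ 200, ∠ ≈ 89.71°
pole (1 + j200·0.05) = 1 + j10 → |·| ≈ 10.05, ∠ ≈ 84.29°
pole (1 + j200·0.002) = 1 + j0.4 → |·| ≈ 1.077, ∠ ≈ 21.80°
∠G = (68.20° + 5.71°) − (89.71° + 84.29° + 21.80°) = -121.89°

-121.9°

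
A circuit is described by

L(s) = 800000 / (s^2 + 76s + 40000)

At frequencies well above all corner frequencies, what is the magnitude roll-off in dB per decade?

Each pole contributes −20 dB/decade at high frequency; each zero contributes +20 dB/decade.
Net: 0 zero(s) − 2 pole(s) → -40 dB/decade.

-40 dB/decade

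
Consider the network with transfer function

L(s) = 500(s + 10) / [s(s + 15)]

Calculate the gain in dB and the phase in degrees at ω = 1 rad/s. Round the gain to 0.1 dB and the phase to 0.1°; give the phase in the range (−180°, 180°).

50.5 dB, -88.1°

At s = jω = j1:
zero (s+10): 10 + j1 → |·| = √(10²+1²) = √101 ≈ 10.05, ∠ = arctan(1/10) ≈ 5.71°
pole (s+15): 15 + j1 → |·| = √(15²+1²) = √226 ≈ 15.033, ∠ = arctan(1/15) ≈ 3.81°
pole at origin: |s| = 1, ∠ = 90.00° (in denominator)
|L| = 500 · 10.05 / 15.033 ≈ 334.26
Gain = 20 log₁₀(334.26) ≈ 50.48 dB
∠L = 5.71° − 93.81° = -88.10°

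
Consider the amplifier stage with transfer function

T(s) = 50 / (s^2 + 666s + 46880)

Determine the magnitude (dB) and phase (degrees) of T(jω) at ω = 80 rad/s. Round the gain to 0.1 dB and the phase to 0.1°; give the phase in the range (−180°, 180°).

Substitute s = j80:
Numerator: 50 = 50 + j0
Denominator: (j80)^2 + 666(j80) + 46880 = 40480 + j53280
|N| = √(50² + 0²) ≈ 50, ∠N ≈ 0.00°
|D| = √(40480² + 53280²) ≈ 66913, ∠D ≈ 52.77°
|T| = 50 / 66913 ≈ 0.00074724
Gain = 20 log₁₀(0.00074724) ≈ -62.53 dB
∠T = 0.00° − 52.77° = -52.77°

-62.5 dB, -52.8°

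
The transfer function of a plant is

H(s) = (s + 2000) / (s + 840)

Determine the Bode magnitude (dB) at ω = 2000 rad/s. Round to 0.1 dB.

2.3 dB

At s = jω = j2000:
zero (s+2000): 2000 + j2000 → |·| = √(2000²+2000²) = √8000000 ≈ 2828.4, ∠ = arctan(2000/2000) ≈ 45.00°
pole (s+840): 840 + j2000 → |·| = √(840²+2000²) = √4705600 ≈ 2169.2, ∠ = arctan(2000/840) ≈ 67.22°
|H| = 1 · 2828.4 / 2169.2 ≈ 1.3039
Gain = 20 log₁₀(1.3039) ≈ 2.30 dB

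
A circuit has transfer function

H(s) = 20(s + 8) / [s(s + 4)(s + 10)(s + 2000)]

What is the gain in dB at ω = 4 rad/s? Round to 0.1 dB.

-68.7 dB

At s = jω = j4:
zero (s+8): 8 + j4 → |·| = √(8²+4²) = √80 ≈ 8.9443, ∠ = arctan(4/8) ≈ 26.57°
pole (s+4): 4 + j4 → |·| = √(4²+4²) = √32 ≈ 5.6569, ∠ = arctan(4/4) ≈ 45.00°
pole (s+10): 10 + j4 → |·| = √(10²+4²) = √116 ≈ 10.77, ∠ = arctan(4/10) ≈ 21.80°
pole (s+2000): 2000 + j4 → |·| = √(2000²+4²) = √4000016 ≈ 2000, ∠ = arctan(4/2000) ≈ 0.11°
pole at origin: |s| = 4, ∠ = 90.00° (in denominator)
|H| = 20 · 8.9443 / 4.874e+05 ≈ 0.00036702
Gain = 20 log₁₀(0.00036702) ≈ -68.71 dB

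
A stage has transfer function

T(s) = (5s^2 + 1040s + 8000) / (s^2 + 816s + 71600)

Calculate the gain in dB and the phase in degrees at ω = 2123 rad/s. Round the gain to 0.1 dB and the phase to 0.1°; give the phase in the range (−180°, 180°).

Substitute s = j2123:
Numerator: 5(j2123)^2 + 1040(j2123) + 8000 = -22527645 + j2207920
Denominator: (j2123)^2 + 816(j2123) + 71600 = -4435529 + j1732368
|N| = √(22527645² + 2207920²) ≈ 2.2636e+07, ∠N ≈ 174.40°
|D| = √(4435529² + 1732368²) ≈ 4.7618e+06, ∠D ≈ 158.67°
|T| = 2.2636e+07 / 4.7618e+06 ≈ 4.7537
Gain = 20 log₁₀(4.7537) ≈ 13.54 dB
∠T = 174.40° − 158.67° = 15.73°

13.5 dB, 15.7°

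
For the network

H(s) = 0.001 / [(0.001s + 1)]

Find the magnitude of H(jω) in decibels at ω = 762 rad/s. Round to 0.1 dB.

-62.0 dB

At ω = 762 rad/s:
pole (1 + j762·0.001) = 1 + j0.762 → |·| ≈ 1.2572, ∠ ≈ 37.31°
|H| = 0.001 · 1 / (1.2572) ≈ 0.00079542
Gain = 20 log₁₀(0.00079542) ≈ -61.99 dB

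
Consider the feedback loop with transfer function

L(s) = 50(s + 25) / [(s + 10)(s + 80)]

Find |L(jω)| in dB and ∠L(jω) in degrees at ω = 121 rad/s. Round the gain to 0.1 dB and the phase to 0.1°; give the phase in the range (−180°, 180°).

-9.1 dB, -63.5°

At s = jω = j121:
zero (s+25): 25 + j121 → |·| = √(25²+121²) = √15266 ≈ 123.56, ∠ = arctan(121/25) ≈ 78.33°
pole (s+10): 10 + j121 → |·| = √(10²+121²) = √14741 ≈ 121.41, ∠ = arctan(121/10) ≈ 85.28°
pole (s+80): 80 + j121 → |·| = √(80²+121²) = √21041 ≈ 145.06, ∠ = arctan(121/80) ≈ 56.53°
|L| = 50 · 123.56 / 17612 ≈ 0.35078
Gain = 20 log₁₀(0.35078) ≈ -9.10 dB
∠L = 78.33° − 141.81° = -63.48°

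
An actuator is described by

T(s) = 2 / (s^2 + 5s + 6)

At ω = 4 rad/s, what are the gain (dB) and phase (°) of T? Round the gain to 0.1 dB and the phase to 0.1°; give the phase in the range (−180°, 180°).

Substitute s = j4:
Numerator: 2 = 2 + j0
Denominator: (j4)^2 + 5(j4) + 6 = -10 + j20
|N| = √(2² + 0²) ≈ 2, ∠N ≈ 0.00°
|D| = √(10² + 20²) ≈ 22.361, ∠D ≈ 116.57°
|T| = 2 / 22.361 ≈ 0.089441
Gain = 20 log₁₀(0.089441) ≈ -20.97 dB
∠T = 0.00° − 116.57° = -116.57°

-21.0 dB, -116.6°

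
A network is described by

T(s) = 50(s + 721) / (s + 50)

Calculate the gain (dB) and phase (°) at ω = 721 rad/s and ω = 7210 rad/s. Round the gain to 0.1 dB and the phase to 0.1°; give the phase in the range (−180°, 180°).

ω = 721: 37.0 dB, -41.0°; ω = 7210: 34.0 dB, -5.3°

At s = jω = j721:
zero (s+721): 721 + j721 → |·| = √(721²+721²) = √1039682 ≈ 1019.6, ∠ = arctan(721/721) ≈ 45.00°
pole (s+50): 50 + j721 → |·| = √(50²+721²) = √522341 ≈ 722.73, ∠ = arctan(721/50) ≈ 86.03°
|T| = 50 · 1019.6 / 722.73 ≈ 70.538
Gain = 20 log₁₀(70.538) ≈ 36.97 dB
∠T = 45.00° − 86.03° = -41.03°

At s = jω = j7210:
zero (s+721): 721 + j7210 → |·| = √(721²+7210²) = √52503941 ≈ 7246, ∠ = arctan(7210/721) ≈ 84.29°
pole (s+50): 50 + j7210 → |·| = √(50²+7210²) = √51986600 ≈ 7210.2, ∠ = arctan(7210/50) ≈ 89.60°
|T| = 50 · 7246 / 7210.2 ≈ 50.248
Gain = 20 log₁₀(50.248) ≈ 34.02 dB
∠T = 84.29° − 89.60° = -5.31°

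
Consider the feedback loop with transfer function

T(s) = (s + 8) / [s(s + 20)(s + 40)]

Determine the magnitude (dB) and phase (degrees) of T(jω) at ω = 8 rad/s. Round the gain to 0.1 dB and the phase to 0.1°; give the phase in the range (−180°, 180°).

-55.9 dB, -78.1°

At s = jω = j8:
zero (s+8): 8 + j8 → |·| = √(8²+8²) = √128 ≈ 11.314, ∠ = arctan(8/8) ≈ 45.00°
pole (s+20): 20 + j8 → |·| = √(20²+8²) = √464 ≈ 21.541, ∠ = arctan(8/20) ≈ 21.80°
pole (s+40): 40 + j8 → |·| = √(40²+8²) = √1664 ≈ 40.792, ∠ = arctan(8/40) ≈ 11.31°
pole at origin: |s| = 8, ∠ = 90.00° (in denominator)
|T| = 1 · 11.314 / 7029.6 ≈ 0.0016095
Gain = 20 log₁₀(0.0016095) ≈ -55.87 dB
∠T = 45.00° − 123.11° = -78.11°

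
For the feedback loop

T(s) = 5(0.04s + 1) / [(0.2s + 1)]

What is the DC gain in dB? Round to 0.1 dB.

14.0 dB

T(0) = 5 · 1 / 1 = 5
20 log₁₀(5) ≈ 13.98 dB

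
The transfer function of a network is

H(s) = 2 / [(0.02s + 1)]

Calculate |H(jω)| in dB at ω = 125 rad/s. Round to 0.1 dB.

At ω = 125 rad/s:
pole (1 + j125·0.02) = 1 + j2.5 → |·| ≈ 2.6926, ∠ ≈ 68.20°
|H| = 2 · 1 / (2.6926) ≈ 0.74278
Gain = 20 log₁₀(0.74278) ≈ -2.58 dB

-2.6 dB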